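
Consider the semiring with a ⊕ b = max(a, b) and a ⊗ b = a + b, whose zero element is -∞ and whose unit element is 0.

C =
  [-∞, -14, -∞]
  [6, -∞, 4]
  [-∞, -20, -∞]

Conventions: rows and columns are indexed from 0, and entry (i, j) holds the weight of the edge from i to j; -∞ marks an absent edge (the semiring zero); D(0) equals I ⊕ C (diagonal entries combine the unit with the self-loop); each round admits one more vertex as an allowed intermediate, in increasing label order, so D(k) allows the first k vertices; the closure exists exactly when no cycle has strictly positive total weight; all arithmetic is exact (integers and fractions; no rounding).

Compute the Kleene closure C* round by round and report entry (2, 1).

D(0):
  [0, -14, -∞]
  [6, 0, 4]
  [-∞, -20, 0]
D(1):
  [0, -14, -∞]
  [6, 0, 4]
  [-∞, -20, 0]
D(2):
  [0, -14, -10]
  [6, 0, 4]
  [-14, -20, 0]
D(3):
  [0, -14, -10]
  [6, 0, 4]
  [-14, -20, 0]
Answer: C*[2][1] = -20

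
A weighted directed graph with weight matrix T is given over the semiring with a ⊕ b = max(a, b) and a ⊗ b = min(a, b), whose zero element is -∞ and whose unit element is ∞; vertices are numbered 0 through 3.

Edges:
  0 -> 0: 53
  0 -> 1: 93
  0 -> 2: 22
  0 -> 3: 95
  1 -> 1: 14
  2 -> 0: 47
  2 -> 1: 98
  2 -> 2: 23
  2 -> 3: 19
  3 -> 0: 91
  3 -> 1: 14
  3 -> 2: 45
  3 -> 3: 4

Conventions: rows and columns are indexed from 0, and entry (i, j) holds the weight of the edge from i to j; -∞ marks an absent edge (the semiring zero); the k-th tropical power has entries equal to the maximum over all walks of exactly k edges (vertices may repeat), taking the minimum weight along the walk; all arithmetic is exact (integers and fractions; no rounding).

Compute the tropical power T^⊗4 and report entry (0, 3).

T^⊗2:
  [91, 53, 45, 53]
  [-∞, 14, -∞, -∞]
  [47, 47, 23, 47]
  [53, 91, 23, 91]
T^⊗3:
  [53, 91, 45, 91]
  [-∞, 14, -∞, -∞]
  [47, 47, 45, 47]
  [91, 53, 45, 53]
T^⊗4:
  [91, 53, 45, 53]
  [-∞, 14, -∞, -∞]
  [47, 47, 45, 47]
  [53, 91, 45, 91]
Key observation: the optimum is the walk 0->0->3->0->3, with weight 53 min 95 min 91 min 95 = 53.
Optimal value attained by: walk 0->0->3->0->3.
Answer: (T^⊗4)[0][3] = 53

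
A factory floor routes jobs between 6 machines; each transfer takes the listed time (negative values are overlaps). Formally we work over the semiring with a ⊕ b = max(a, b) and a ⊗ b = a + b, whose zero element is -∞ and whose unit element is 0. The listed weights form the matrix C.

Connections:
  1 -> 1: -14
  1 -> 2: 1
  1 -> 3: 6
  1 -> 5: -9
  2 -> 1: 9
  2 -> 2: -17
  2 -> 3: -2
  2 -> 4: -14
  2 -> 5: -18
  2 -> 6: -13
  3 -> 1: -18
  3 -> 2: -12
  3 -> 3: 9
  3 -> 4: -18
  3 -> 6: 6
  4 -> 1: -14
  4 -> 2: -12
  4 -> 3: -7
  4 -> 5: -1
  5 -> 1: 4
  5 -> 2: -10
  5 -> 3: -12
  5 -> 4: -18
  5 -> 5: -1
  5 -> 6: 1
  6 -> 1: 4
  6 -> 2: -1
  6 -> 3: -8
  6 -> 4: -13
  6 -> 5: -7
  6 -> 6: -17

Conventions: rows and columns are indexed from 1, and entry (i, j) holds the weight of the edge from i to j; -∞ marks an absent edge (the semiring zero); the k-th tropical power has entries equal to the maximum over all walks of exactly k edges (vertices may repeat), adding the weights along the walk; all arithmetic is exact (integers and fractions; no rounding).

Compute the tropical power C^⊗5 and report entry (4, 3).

C^⊗2:
  [10, -6, 15, -12, -10, 12]
  [-5, 10, 15, -20, 0, 4]
  [10, 5, 18, -7, -1, 15]
  [3, -11, 2, -19, -2, 0]
  [5, 5, 10, -12, -2, 0]
  [8, 5, 10, -15, -5, -2]
C^⊗3:
  [16, 11, 24, -1, 5, 21]
  [19, 3, 24, -3, -1, 21]
  [19, 14, 27, 2, 8, 24]
  [4, 4, 11, -13, -3, 8]
  [14, 6, 19, -8, -3, 16]
  [14, 9, 19, -8, -1, 16]
C^⊗4:
  [25, 20, 33, 8, 14, 30]
  [25, 20, 33, 8, 14, 30]
  [28, 23, 36, 11, 17, 33]
  [13, 7, 20, -5, 1, 17]
  [20, 15, 28, 3, 9, 25]
  [20, 15, 28, 3, 9, 25]
C^⊗5:
  [34, 29, 42, 17, 23, 39]
  [34, 29, 42, 17, 23, 39]
  [37, 32, 45, 20, 26, 42]
  [21, 16, 29, 4, 10, 26]
  [29, 24, 37, 12, 18, 34]
  [29, 24, 37, 12, 18, 34]
Key observation: the optimum is the walk 4->3->3->3->3->3, with weight (-7) + 9 + 9 + 9 + 9 = 29.
Optimal value attained by: walk 4->3->3->3->3->3.
Answer: (C^⊗5)[4][3] = 29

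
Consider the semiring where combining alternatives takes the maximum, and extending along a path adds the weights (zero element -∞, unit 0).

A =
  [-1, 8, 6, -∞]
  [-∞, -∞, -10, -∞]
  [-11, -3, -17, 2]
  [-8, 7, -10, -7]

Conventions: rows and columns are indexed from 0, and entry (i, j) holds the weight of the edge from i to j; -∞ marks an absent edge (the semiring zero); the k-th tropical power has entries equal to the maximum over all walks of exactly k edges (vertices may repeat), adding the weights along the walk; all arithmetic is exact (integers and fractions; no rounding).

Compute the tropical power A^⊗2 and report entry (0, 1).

A^⊗2:
  [-2, 7, 5, 8]
  [-21, -13, -27, -8]
  [-6, 9, -5, -5]
  [-9, 0, -2, -8]
Key observation: the optimum is the walk 0->0->1, with weight (-1) + 8 = 7.
Optimal value attained by: walk 0->0->1.
Answer: (A^⊗2)[0][1] = 7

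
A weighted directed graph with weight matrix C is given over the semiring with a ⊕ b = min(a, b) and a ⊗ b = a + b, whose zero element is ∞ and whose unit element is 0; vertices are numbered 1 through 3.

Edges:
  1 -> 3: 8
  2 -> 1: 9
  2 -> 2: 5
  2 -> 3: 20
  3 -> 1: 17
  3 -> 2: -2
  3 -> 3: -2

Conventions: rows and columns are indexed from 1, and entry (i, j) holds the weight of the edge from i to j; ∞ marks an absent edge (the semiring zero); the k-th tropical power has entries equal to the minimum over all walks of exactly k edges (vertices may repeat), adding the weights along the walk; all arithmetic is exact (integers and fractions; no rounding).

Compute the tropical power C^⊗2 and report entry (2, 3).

C^⊗2:
  [25, 6, 6]
  [14, 10, 17]
  [7, -4, -4]
Key observation: the optimum is the walk 2->1->3, with weight 9 + 8 = 17.
Optimal value attained by: walk 2->1->3.
Answer: (C^⊗2)[2][3] = 17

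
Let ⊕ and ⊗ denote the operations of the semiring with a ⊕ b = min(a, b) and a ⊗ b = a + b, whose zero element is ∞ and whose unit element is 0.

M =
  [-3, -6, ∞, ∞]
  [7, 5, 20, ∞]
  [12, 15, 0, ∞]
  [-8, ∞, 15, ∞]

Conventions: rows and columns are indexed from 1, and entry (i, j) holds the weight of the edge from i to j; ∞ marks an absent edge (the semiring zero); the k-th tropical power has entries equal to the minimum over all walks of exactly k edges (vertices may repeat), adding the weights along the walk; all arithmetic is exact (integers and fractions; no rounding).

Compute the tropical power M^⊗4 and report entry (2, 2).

M^⊗2:
  [-6, -9, 14, ∞]
  [4, 1, 20, ∞]
  [9, 6, 0, ∞]
  [-11, -14, 15, ∞]
M^⊗3:
  [-9, -12, 11, ∞]
  [1, -2, 20, ∞]
  [6, 3, 0, ∞]
  [-14, -17, 6, ∞]
M^⊗4:
  [-12, -15, 8, ∞]
  [-2, -5, 18, ∞]
  [3, 0, 0, ∞]
  [-17, -20, 3, ∞]
Key observation: the optimum is the walk 2->1->1->1->2, with weight 7 + (-3) + (-3) + (-6) = -5.
Optimal value attained by: walk 2->1->1->1->2.
Answer: (M^⊗4)[2][2] = -5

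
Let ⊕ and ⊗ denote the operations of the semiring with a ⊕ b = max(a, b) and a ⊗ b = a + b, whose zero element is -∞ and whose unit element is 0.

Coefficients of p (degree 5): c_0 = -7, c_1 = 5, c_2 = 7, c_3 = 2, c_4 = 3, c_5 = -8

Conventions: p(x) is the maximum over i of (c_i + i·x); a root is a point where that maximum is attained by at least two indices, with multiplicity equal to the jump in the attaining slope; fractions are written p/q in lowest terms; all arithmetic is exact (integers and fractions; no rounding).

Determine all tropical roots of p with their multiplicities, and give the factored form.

hull edge (i=0, c=-7) to (i=1, c=5): slope 12, span 1
hull edge (i=1, c=5) to (i=2, c=7): slope 2, span 1
hull edge (i=2, c=7) to (i=4, c=3): slope -2, span 2
hull edge (i=4, c=3) to (i=5, c=-8): slope -11, span 1
Factored form: p(x) = -8 ⊗ (x ⊕ (-12)) ⊗ (x ⊕ (-2)) ⊗ (x ⊕ 2) ⊗ (x ⊕ 2) ⊗ (x ⊕ 11)
Answer: roots = -12 (mult 1), -2 (mult 1), 2 (mult 2), 11 (mult 1)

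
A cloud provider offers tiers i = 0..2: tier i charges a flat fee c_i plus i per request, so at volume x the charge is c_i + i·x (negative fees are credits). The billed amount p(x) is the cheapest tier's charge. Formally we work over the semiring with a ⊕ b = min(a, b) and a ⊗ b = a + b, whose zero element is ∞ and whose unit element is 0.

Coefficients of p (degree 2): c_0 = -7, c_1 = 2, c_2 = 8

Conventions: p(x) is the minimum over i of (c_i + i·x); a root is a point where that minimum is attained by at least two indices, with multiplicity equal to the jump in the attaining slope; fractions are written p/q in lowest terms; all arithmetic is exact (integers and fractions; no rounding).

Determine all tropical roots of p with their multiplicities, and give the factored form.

hull edge (i=0, c=-7) to (i=2, c=8): slope 15/2, span 2
Factored form: p(x) = 8 ⊗ (x ⊕ (-15/2)) ⊗ (x ⊕ (-15/2))
Answer: roots = -15/2 (mult 2)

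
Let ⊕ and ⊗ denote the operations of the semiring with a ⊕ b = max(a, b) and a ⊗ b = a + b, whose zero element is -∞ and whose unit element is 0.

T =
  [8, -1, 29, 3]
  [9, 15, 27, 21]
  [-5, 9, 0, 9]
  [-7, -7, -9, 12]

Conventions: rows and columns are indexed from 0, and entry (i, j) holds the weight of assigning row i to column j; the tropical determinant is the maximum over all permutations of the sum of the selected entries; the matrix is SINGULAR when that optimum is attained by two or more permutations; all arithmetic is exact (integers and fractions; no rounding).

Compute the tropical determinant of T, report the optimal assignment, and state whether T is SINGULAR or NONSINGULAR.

σ = (0, 1, 2, 3): 8 + 15 + 0 + 12 = 35
σ = (0, 1, 3, 2): 8 + 15 + 9 + (-9) = 23
σ = (0, 2, 1, 3): 8 + 27 + 9 + 12 = 56
σ = (0, 2, 3, 1): 8 + 27 + 9 + (-7) = 37
σ = (0, 3, 1, 2): 8 + 21 + 9 + (-9) = 29
σ = (0, 3, 2, 1): 8 + 21 + 0 + (-7) = 22
σ = (1, 0, 2, 3): (-1) + 9 + 0 + 12 = 20
σ = (1, 0, 3, 2): (-1) + 9 + 9 + (-9) = 8
σ = (1, 2, 0, 3): (-1) + 27 + (-5) + 12 = 33
σ = (1, 2, 3, 0): (-1) + 27 + 9 + (-7) = 28
σ = (1, 3, 0, 2): (-1) + 21 + (-5) + (-9) = 6
σ = (1, 3, 2, 0): (-1) + 21 + 0 + (-7) = 13
σ = (2, 0, 1, 3): 29 + 9 + 9 + 12 = 59
σ = (2, 0, 3, 1): 29 + 9 + 9 + (-7) = 40
σ = (2, 1, 0, 3): 29 + 15 + (-5) + 12 = 51
σ = (2, 1, 3, 0): 29 + 15 + 9 + (-7) = 46
σ = (2, 3, 0, 1): 29 + 21 + (-5) + (-7) = 38
σ = (2, 3, 1, 0): 29 + 21 + 9 + (-7) = 52
σ = (3, 0, 1, 2): 3 + 9 + 9 + (-9) = 12
σ = (3, 0, 2, 1): 3 + 9 + 0 + (-7) = 5
σ = (3, 1, 0, 2): 3 + 15 + (-5) + (-9) = 4
σ = (3, 1, 2, 0): 3 + 15 + 0 + (-7) = 11
σ = (3, 2, 0, 1): 3 + 27 + (-5) + (-7) = 18
σ = (3, 2, 1, 0): 3 + 27 + 9 + (-7) = 32
Optimal value attained by: σ = (2, 0, 1, 3).
Answer: det⊕(T) = 59; verdict: NONSINGULAR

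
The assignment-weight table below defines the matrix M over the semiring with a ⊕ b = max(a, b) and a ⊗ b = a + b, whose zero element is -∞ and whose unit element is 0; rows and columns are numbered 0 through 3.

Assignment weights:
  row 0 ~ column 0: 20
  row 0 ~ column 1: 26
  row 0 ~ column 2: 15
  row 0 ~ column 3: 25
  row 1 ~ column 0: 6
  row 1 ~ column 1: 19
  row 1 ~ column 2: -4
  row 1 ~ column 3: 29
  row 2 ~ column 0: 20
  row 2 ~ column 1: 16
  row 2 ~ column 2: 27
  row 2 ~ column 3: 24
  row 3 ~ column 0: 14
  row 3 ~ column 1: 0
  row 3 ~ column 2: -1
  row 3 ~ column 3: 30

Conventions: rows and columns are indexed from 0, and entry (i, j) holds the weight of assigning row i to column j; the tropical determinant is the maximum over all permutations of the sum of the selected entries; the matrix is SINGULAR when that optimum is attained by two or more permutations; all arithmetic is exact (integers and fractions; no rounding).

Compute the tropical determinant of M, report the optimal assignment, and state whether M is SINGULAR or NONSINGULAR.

σ = (0, 1, 2, 3): 20 + 19 + 27 + 30 = 96
σ = (0, 1, 3, 2): 20 + 19 + 24 + (-1) = 62
σ = (0, 2, 1, 3): 20 + (-4) + 16 + 30 = 62
σ = (0, 2, 3, 1): 20 + (-4) + 24 + 0 = 40
σ = (0, 3, 1, 2): 20 + 29 + 16 + (-1) = 64
σ = (0, 3, 2, 1): 20 + 29 + 27 + 0 = 76
σ = (1, 0, 2, 3): 26 + 6 + 27 + 30 = 89
σ = (1, 0, 3, 2): 26 + 6 + 24 + (-1) = 55
σ = (1, 2, 0, 3): 26 + (-4) + 20 + 30 = 72
σ = (1, 2, 3, 0): 26 + (-4) + 24 + 14 = 60
σ = (1, 3, 0, 2): 26 + 29 + 20 + (-1) = 74
σ = (1, 3, 2, 0): 26 + 29 + 27 + 14 = 96
σ = (2, 0, 1, 3): 15 + 6 + 16 + 30 = 67
σ = (2, 0, 3, 1): 15 + 6 + 24 + 0 = 45
σ = (2, 1, 0, 3): 15 + 19 + 20 + 30 = 84
σ = (2, 1, 3, 0): 15 + 19 + 24 + 14 = 72
σ = (2, 3, 0, 1): 15 + 29 + 20 + 0 = 64
σ = (2, 3, 1, 0): 15 + 29 + 16 + 14 = 74
σ = (3, 0, 1, 2): 25 + 6 + 16 + (-1) = 46
σ = (3, 0, 2, 1): 25 + 6 + 27 + 0 = 58
σ = (3, 1, 0, 2): 25 + 19 + 20 + (-1) = 63
σ = (3, 1, 2, 0): 25 + 19 + 27 + 14 = 85
σ = (3, 2, 0, 1): 25 + (-4) + 20 + 0 = 41
σ = (3, 2, 1, 0): 25 + (-4) + 16 + 14 = 51
Optimal value attained by: σ = (0, 1, 2, 3).
Answer: det⊕(M) = 96; verdict: SINGULAR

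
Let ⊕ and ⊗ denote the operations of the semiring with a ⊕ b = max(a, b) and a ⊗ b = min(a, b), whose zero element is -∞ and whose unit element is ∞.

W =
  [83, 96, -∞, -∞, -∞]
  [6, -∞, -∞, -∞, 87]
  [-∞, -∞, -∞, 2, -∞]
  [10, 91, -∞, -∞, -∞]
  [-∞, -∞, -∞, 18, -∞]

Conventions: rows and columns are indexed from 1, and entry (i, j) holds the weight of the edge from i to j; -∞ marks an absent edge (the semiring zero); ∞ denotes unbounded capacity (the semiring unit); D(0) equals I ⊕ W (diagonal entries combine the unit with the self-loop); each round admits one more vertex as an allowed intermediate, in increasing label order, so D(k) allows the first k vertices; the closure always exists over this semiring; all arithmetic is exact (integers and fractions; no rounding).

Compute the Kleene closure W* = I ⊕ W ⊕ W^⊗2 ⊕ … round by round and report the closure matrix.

D(0):
  [∞, 96, -∞, -∞, -∞]
  [6, ∞, -∞, -∞, 87]
  [-∞, -∞, ∞, 2, -∞]
  [10, 91, -∞, ∞, -∞]
  [-∞, -∞, -∞, 18, ∞]
D(1):
  [∞, 96, -∞, -∞, -∞]
  [6, ∞, -∞, -∞, 87]
  [-∞, -∞, ∞, 2, -∞]
  [10, 91, -∞, ∞, -∞]
  [-∞, -∞, -∞, 18, ∞]
D(2):
  [∞, 96, -∞, -∞, 87]
  [6, ∞, -∞, -∞, 87]
  [-∞, -∞, ∞, 2, -∞]
  [10, 91, -∞, ∞, 87]
  [-∞, -∞, -∞, 18, ∞]
D(3):
  [∞, 96, -∞, -∞, 87]
  [6, ∞, -∞, -∞, 87]
  [-∞, -∞, ∞, 2, -∞]
  [10, 91, -∞, ∞, 87]
  [-∞, -∞, -∞, 18, ∞]
D(4):
  [∞, 96, -∞, -∞, 87]
  [6, ∞, -∞, -∞, 87]
  [2, 2, ∞, 2, 2]
  [10, 91, -∞, ∞, 87]
  [10, 18, -∞, 18, ∞]
D(5):
  [∞, 96, -∞, 18, 87]
  [10, ∞, -∞, 18, 87]
  [2, 2, ∞, 2, 2]
  [10, 91, -∞, ∞, 87]
  [10, 18, -∞, 18, ∞]
Answer: W* = [[∞, 96, -∞, 18, 87], [10, ∞, -∞, 18, 87], [2, 2, ∞, 2, 2], [10, 91, -∞, ∞, 87], [10, 18, -∞, 18, ∞]]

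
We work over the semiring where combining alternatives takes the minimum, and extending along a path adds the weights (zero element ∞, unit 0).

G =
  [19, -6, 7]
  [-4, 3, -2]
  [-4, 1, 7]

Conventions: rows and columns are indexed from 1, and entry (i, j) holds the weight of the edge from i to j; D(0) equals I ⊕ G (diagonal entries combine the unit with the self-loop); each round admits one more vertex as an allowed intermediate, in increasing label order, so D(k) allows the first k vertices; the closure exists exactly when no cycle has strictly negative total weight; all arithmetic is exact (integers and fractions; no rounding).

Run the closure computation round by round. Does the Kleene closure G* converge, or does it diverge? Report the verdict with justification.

D(0):
  [0, -6, 7]
  [-4, 0, -2]
  [-4, 1, 0]
Detection: at round 1, diagonal entry (2, 2) turns strictly negative.
Key observation: the cycle 2->1->2 has total weight (-4) + (-6), which is strictly negative.
Answer: DIVERGES — negative cycle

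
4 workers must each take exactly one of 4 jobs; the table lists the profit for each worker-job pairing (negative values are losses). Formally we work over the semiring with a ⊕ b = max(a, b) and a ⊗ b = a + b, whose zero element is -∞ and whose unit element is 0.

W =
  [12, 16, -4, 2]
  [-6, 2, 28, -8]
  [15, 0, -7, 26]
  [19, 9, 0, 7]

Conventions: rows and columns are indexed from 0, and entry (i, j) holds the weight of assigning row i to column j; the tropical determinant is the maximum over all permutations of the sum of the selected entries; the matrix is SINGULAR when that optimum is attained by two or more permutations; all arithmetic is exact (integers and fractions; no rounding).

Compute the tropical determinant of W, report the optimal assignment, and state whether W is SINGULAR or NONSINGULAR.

σ = (0, 1, 2, 3): 12 + 2 + (-7) + 7 = 14
σ = (0, 1, 3, 2): 12 + 2 + 26 + 0 = 40
σ = (0, 2, 1, 3): 12 + 28 + 0 + 7 = 47
σ = (0, 2, 3, 1): 12 + 28 + 26 + 9 = 75
σ = (0, 3, 1, 2): 12 + (-8) + 0 + 0 = 4
σ = (0, 3, 2, 1): 12 + (-8) + (-7) + 9 = 6
σ = (1, 0, 2, 3): 16 + (-6) + (-7) + 7 = 10
σ = (1, 0, 3, 2): 16 + (-6) + 26 + 0 = 36
σ = (1, 2, 0, 3): 16 + 28 + 15 + 7 = 66
σ = (1, 2, 3, 0): 16 + 28 + 26 + 19 = 89
σ = (1, 3, 0, 2): 16 + (-8) + 15 + 0 = 23
σ = (1, 3, 2, 0): 16 + (-8) + (-7) + 19 = 20
σ = (2, 0, 1, 3): (-4) + (-6) + 0 + 7 = -3
σ = (2, 0, 3, 1): (-4) + (-6) + 26 + 9 = 25
σ = (2, 1, 0, 3): (-4) + 2 + 15 + 7 = 20
σ = (2, 1, 3, 0): (-4) + 2 + 26 + 19 = 43
σ = (2, 3, 0, 1): (-4) + (-8) + 15 + 9 = 12
σ = (2, 3, 1, 0): (-4) + (-8) + 0 + 19 = 7
σ = (3, 0, 1, 2): 2 + (-6) + 0 + 0 = -4
σ = (3, 0, 2, 1): 2 + (-6) + (-7) + 9 = -2
σ = (3, 1, 0, 2): 2 + 2 + 15 + 0 = 19
σ = (3, 1, 2, 0): 2 + 2 + (-7) + 19 = 16
σ = (3, 2, 0, 1): 2 + 28 + 15 + 9 = 54
σ = (3, 2, 1, 0): 2 + 28 + 0 + 19 = 49
Optimal value attained by: σ = (1, 2, 3, 0).
Answer: det⊕(W) = 89; verdict: NONSINGULAR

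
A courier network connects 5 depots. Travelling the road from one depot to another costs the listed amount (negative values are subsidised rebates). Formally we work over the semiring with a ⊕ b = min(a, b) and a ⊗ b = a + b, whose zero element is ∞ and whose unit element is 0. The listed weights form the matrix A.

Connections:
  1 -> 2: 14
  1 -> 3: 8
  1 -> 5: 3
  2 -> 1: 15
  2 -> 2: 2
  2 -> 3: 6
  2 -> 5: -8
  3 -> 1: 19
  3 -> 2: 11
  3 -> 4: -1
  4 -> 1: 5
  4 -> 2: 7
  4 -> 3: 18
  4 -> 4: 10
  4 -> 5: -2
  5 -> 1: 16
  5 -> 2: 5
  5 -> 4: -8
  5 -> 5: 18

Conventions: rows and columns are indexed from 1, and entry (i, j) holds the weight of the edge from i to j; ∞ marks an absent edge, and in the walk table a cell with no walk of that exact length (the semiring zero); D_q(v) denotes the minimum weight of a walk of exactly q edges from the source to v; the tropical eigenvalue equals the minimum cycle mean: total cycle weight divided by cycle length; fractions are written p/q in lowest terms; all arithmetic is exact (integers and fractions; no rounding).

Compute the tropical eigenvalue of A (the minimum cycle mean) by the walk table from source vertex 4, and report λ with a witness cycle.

q=0: [∞, ∞, ∞, 0, ∞]
q=1: [5, 7, 18, 10, -2]
q=2: [14, 3, 13, -10, -1]
q=3: [-5, -3, 8, -9, -12]
q=4: [-4, -7, 3, -20, -11]
q=5: [-15, -13, -2, -19, -22]
Optimal cycle mean attained by: cycle 4->5->4, total (-2) + (-8), length 2.
Answer: λ = -5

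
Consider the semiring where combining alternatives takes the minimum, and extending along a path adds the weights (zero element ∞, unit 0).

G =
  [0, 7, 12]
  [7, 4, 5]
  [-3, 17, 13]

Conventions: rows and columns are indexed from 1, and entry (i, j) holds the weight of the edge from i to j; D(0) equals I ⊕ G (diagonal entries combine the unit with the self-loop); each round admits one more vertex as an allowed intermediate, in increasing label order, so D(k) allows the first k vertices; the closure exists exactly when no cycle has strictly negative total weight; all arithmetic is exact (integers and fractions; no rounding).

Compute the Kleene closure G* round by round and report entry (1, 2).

D(0):
  [0, 7, 12]
  [7, 0, 5]
  [-3, 17, 0]
D(1):
  [0, 7, 12]
  [7, 0, 5]
  [-3, 4, 0]
D(2):
  [0, 7, 12]
  [7, 0, 5]
  [-3, 4, 0]
D(3):
  [0, 7, 12]
  [2, 0, 5]
  [-3, 4, 0]
Answer: G*[1][2] = 7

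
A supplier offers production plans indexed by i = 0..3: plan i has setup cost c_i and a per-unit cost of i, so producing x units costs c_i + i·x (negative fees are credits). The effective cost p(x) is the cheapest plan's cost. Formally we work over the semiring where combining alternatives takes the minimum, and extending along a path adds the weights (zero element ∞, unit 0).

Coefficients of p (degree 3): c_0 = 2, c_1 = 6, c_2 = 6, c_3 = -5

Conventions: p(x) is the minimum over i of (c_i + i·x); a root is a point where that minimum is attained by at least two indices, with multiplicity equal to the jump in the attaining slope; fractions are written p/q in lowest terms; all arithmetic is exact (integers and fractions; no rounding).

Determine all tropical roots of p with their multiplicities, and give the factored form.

hull edge (i=0, c=2) to (i=3, c=-5): slope -7/3, span 3
Factored form: p(x) = -5 ⊗ (x ⊕ 7/3) ⊗ (x ⊕ 7/3) ⊗ (x ⊕ 7/3)
Answer: roots = 7/3 (mult 3)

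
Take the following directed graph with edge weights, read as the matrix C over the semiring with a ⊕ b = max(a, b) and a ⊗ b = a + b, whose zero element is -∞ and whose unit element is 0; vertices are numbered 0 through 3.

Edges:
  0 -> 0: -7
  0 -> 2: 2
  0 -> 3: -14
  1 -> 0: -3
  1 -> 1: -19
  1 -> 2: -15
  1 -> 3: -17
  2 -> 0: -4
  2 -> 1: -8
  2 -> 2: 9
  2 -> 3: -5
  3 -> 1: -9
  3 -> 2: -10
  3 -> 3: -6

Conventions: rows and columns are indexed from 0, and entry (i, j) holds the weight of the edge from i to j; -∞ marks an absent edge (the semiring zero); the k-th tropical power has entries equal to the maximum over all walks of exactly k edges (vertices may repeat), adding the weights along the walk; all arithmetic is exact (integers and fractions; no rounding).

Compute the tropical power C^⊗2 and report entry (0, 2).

C^⊗2:
  [-2, -6, 11, -3]
  [-10, -23, -1, -17]
  [5, 1, 18, 4]
  [-12, -15, -1, -12]
Key observation: the optimum is the walk 0->2->2, with weight 2 + 9 = 11.
Optimal value attained by: walk 0->2->2.
Answer: (C^⊗2)[0][2] = 11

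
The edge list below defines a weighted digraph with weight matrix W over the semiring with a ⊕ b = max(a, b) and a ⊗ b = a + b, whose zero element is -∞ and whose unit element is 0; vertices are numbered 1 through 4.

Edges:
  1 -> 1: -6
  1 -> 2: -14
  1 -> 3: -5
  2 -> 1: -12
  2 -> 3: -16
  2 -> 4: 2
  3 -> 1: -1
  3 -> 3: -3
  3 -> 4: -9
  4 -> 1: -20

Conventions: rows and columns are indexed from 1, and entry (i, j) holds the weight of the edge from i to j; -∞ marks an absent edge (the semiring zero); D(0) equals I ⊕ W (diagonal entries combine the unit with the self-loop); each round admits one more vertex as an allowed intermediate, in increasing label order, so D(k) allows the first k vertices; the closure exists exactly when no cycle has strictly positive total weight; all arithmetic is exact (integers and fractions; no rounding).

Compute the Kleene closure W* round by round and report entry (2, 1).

D(0):
  [0, -14, -5, -∞]
  [-12, 0, -16, 2]
  [-1, -∞, 0, -9]
  [-20, -∞, -∞, 0]
D(1):
  [0, -14, -5, -∞]
  [-12, 0, -16, 2]
  [-1, -15, 0, -9]
  [-20, -34, -25, 0]
D(2):
  [0, -14, -5, -12]
  [-12, 0, -16, 2]
  [-1, -15, 0, -9]
  [-20, -34, -25, 0]
D(3):
  [0, -14, -5, -12]
  [-12, 0, -16, 2]
  [-1, -15, 0, -9]
  [-20, -34, -25, 0]
D(4):
  [0, -14, -5, -12]
  [-12, 0, -16, 2]
  [-1, -15, 0, -9]
  [-20, -34, -25, 0]
Answer: W*[2][1] = -12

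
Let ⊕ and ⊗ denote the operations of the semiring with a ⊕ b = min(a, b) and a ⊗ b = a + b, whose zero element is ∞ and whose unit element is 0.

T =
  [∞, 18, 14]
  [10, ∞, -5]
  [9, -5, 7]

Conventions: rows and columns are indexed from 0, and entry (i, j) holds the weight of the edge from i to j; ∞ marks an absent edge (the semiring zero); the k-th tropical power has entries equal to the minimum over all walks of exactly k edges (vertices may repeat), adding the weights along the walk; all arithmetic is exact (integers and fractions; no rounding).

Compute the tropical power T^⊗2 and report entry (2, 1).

T^⊗2:
  [23, 9, 13]
  [4, -10, 2]
  [5, 2, -10]
Key observation: the optimum is the walk 2->2->1, with weight 7 + (-5) = 2.
Optimal value attained by: walk 2->2->1.
Answer: (T^⊗2)[2][1] = 2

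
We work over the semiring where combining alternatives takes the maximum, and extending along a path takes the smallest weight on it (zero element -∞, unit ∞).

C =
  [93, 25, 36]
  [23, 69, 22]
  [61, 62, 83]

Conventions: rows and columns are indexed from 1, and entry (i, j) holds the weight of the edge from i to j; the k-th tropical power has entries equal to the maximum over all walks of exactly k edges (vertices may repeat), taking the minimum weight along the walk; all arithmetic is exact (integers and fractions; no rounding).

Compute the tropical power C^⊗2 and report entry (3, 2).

C^⊗2:
  [93, 36, 36]
  [23, 69, 23]
  [61, 62, 83]
Key observation: the optimum is the walk 3->2->2, with weight 62 min 69 = 62.
Optimal value attained by: walk 3->2->2.
Answer: (C^⊗2)[3][2] = 62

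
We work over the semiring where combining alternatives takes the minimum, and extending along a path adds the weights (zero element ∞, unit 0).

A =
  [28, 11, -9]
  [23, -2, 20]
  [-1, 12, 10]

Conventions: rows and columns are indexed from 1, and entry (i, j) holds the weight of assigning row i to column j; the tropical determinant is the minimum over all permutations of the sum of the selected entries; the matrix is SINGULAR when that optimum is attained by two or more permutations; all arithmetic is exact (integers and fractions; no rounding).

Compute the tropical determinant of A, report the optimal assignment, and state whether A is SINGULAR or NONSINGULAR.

σ = (1, 2, 3): 28 + (-2) + 10 = 36
σ = (1, 3, 2): 28 + 20 + 12 = 60
σ = (2, 1, 3): 11 + 23 + 10 = 44
σ = (2, 3, 1): 11 + 20 + (-1) = 30
σ = (3, 1, 2): (-9) + 23 + 12 = 26
σ = (3, 2, 1): (-9) + (-2) + (-1) = -12
Optimal value attained by: σ = (3, 2, 1).
Answer: det⊕(A) = -12; verdict: NONSINGULAR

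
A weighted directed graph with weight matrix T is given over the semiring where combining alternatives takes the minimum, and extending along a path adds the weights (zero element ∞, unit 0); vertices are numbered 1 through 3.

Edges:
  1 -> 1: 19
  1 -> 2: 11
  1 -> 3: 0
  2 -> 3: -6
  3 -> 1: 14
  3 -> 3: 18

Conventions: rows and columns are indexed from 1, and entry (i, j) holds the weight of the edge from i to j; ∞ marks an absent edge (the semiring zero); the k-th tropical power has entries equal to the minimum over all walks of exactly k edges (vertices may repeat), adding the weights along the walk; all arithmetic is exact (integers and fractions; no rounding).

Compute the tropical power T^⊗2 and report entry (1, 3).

T^⊗2:
  [14, 30, 5]
  [8, ∞, 12]
  [32, 25, 14]
Key observation: the optimum is the walk 1->2->3, with weight 11 + (-6) = 5.
Optimal value attained by: walk 1->2->3.
Answer: (T^⊗2)[1][3] = 5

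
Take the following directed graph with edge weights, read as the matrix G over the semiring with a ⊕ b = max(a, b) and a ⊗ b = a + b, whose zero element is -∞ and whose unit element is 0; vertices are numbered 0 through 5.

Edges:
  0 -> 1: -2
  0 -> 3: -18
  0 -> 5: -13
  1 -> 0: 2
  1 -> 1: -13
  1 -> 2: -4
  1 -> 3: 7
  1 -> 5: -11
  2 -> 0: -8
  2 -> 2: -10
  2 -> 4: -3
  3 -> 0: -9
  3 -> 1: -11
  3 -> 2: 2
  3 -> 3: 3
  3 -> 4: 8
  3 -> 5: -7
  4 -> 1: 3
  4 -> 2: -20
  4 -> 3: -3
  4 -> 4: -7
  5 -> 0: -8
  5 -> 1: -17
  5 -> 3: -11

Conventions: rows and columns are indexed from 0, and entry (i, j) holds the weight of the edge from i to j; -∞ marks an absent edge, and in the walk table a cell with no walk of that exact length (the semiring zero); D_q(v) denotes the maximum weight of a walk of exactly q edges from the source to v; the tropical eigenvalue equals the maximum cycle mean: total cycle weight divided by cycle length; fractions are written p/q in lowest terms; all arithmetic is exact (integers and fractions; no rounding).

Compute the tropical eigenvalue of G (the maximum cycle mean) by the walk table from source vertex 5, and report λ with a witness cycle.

q=0: [-∞, -∞, -∞, -∞, -∞, 0]
q=1: [-8, -17, -∞, -11, -∞, -∞]
q=2: [-15, -10, -9, -8, -3, -18]
q=3: [-8, 0, -6, -3, 0, -15]
q=4: [2, 3, -1, 7, 5, -10]
q=5: [5, 8, 9, 10, 15, 0]
q=6: [10, 18, 12, 15, 18, 3]
Optimal cycle mean attained by: cycle 1->3->4->1, total 7 + 8 + 3, length 3.
Answer: λ = 6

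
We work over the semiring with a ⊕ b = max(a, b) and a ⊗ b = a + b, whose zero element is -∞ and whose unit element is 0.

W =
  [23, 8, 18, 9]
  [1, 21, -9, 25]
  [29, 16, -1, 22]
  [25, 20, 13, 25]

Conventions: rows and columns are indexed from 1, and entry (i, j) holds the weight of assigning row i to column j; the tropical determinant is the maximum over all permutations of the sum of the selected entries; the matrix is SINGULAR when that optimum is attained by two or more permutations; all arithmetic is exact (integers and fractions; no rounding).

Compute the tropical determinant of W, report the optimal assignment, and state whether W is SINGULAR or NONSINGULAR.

σ = (1, 2, 3, 4): 23 + 21 + (-1) + 25 = 68
σ = (1, 2, 4, 3): 23 + 21 + 22 + 13 = 79
σ = (1, 3, 2, 4): 23 + (-9) + 16 + 25 = 55
σ = (1, 3, 4, 2): 23 + (-9) + 22 + 20 = 56
σ = (1, 4, 2, 3): 23 + 25 + 16 + 13 = 77
σ = (1, 4, 3, 2): 23 + 25 + (-1) + 20 = 67
σ = (2, 1, 3, 4): 8 + 1 + (-1) + 25 = 33
σ = (2, 1, 4, 3): 8 + 1 + 22 + 13 = 44
σ = (2, 3, 1, 4): 8 + (-9) + 29 + 25 = 53
σ = (2, 3, 4, 1): 8 + (-9) + 22 + 25 = 46
σ = (2, 4, 1, 3): 8 + 25 + 29 + 13 = 75
σ = (2, 4, 3, 1): 8 + 25 + (-1) + 25 = 57
σ = (3, 1, 2, 4): 18 + 1 + 16 + 25 = 60
σ = (3, 1, 4, 2): 18 + 1 + 22 + 20 = 61
σ = (3, 2, 1, 4): 18 + 21 + 29 + 25 = 93
σ = (3, 2, 4, 1): 18 + 21 + 22 + 25 = 86
σ = (3, 4, 1, 2): 18 + 25 + 29 + 20 = 92
σ = (3, 4, 2, 1): 18 + 25 + 16 + 25 = 84
σ = (4, 1, 2, 3): 9 + 1 + 16 + 13 = 39
σ = (4, 1, 3, 2): 9 + 1 + (-1) + 20 = 29
σ = (4, 2, 1, 3): 9 + 21 + 29 + 13 = 72
σ = (4, 2, 3, 1): 9 + 21 + (-1) + 25 = 54
σ = (4, 3, 1, 2): 9 + (-9) + 29 + 20 = 49
σ = (4, 3, 2, 1): 9 + (-9) + 16 + 25 = 41
Optimal value attained by: σ = (3, 2, 1, 4).
Answer: det⊕(W) = 93; verdict: NONSINGULAR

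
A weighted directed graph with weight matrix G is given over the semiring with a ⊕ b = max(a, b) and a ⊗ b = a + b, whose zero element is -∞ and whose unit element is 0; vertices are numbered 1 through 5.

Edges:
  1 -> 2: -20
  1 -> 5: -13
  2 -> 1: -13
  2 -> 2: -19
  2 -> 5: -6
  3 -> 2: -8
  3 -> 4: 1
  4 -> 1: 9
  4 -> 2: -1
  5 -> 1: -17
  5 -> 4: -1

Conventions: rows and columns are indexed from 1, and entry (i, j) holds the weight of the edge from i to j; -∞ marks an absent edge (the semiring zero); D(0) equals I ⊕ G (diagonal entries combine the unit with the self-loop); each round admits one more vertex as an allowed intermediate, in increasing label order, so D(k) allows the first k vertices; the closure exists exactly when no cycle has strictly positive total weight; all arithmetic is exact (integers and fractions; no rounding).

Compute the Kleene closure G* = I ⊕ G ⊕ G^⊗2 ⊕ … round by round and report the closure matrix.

D(0):
  [0, -20, -∞, -∞, -13]
  [-13, 0, -∞, -∞, -6]
  [-∞, -8, 0, 1, -∞]
  [9, -1, -∞, 0, -∞]
  [-17, -∞, -∞, -1, 0]
D(1):
  [0, -20, -∞, -∞, -13]
  [-13, 0, -∞, -∞, -6]
  [-∞, -8, 0, 1, -∞]
  [9, -1, -∞, 0, -4]
  [-17, -37, -∞, -1, 0]
D(2):
  [0, -20, -∞, -∞, -13]
  [-13, 0, -∞, -∞, -6]
  [-21, -8, 0, 1, -14]
  [9, -1, -∞, 0, -4]
  [-17, -37, -∞, -1, 0]
D(3):
  [0, -20, -∞, -∞, -13]
  [-13, 0, -∞, -∞, -6]
  [-21, -8, 0, 1, -14]
  [9, -1, -∞, 0, -4]
  [-17, -37, -∞, -1, 0]
D(4):
  [0, -20, -∞, -∞, -13]
  [-13, 0, -∞, -∞, -6]
  [10, 0, 0, 1, -3]
  [9, -1, -∞, 0, -4]
  [8, -2, -∞, -1, 0]
D(5):
  [0, -15, -∞, -14, -13]
  [2, 0, -∞, -7, -6]
  [10, 0, 0, 1, -3]
  [9, -1, -∞, 0, -4]
  [8, -2, -∞, -1, 0]
Answer: G* = [[0, -15, -∞, -14, -13], [2, 0, -∞, -7, -6], [10, 0, 0, 1, -3], [9, -1, -∞, 0, -4], [8, -2, -∞, -1, 0]]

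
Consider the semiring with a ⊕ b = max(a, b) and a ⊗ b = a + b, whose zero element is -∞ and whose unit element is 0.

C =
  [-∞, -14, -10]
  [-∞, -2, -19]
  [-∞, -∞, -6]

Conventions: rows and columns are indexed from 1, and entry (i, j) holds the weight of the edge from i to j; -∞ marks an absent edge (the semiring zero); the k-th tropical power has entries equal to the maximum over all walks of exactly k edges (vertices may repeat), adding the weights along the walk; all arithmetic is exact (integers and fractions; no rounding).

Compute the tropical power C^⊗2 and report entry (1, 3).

C^⊗2:
  [-∞, -16, -16]
  [-∞, -4, -21]
  [-∞, -∞, -12]
Key observation: the optimum is the walk 1->3->3, with weight (-10) + (-6) = -16.
Optimal value attained by: walk 1->3->3.
Answer: (C^⊗2)[1][3] = -16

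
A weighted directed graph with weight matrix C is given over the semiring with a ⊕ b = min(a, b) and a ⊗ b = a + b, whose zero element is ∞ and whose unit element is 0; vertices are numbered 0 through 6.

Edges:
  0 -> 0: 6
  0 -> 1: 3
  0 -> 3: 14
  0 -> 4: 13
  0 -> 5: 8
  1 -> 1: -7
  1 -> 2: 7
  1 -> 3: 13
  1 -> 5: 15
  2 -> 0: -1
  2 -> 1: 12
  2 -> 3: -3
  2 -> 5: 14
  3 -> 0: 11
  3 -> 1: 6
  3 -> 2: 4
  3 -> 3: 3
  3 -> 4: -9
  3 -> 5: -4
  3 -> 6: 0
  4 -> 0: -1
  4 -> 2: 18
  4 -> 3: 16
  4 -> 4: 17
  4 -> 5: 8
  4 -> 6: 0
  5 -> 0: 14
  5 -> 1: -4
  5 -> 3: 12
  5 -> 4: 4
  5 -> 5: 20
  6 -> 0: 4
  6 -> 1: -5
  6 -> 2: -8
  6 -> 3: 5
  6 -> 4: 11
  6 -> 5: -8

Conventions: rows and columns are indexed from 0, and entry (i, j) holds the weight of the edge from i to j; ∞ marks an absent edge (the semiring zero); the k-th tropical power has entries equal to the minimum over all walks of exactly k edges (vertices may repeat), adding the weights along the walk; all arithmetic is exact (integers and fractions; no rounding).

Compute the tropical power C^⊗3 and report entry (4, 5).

C^⊗2:
  [12, -4, 10, 16, 5, 10, 13]
  [6, -14, 0, 4, 4, 8, 13]
  [5, 2, 1, 0, -12, -7, -3]
  [-10, -8, -8, 1, -6, -8, -9]
  [4, -5, -8, 5, 7, -8, 16]
  [3, -11, 3, 9, 3, 8, 4]
  [-9, -12, 2, -11, -4, 1, 5]
C^⊗3:
  [4, -11, 3, 7, 7, 5, 5]
  [-1, -21, -7, -3, -5, 0, 4]
  [-13, -11, -11, -2, -9, -11, -12]
  [-9, -15, -17, -11, -8, -17, -6]
  [-9, -12, 2, -11, -4, 1, 5]
  [2, -18, -4, 0, 0, -4, 3]
  [-5, -19, -7, -8, -20, -15, -11]
Key observation: the optimum is the walk 4->6->3->5, with weight 0 + 5 + (-4) = 1.
Optimal value attained by: walk 4->6->3->5.
Answer: (C^⊗3)[4][5] = 1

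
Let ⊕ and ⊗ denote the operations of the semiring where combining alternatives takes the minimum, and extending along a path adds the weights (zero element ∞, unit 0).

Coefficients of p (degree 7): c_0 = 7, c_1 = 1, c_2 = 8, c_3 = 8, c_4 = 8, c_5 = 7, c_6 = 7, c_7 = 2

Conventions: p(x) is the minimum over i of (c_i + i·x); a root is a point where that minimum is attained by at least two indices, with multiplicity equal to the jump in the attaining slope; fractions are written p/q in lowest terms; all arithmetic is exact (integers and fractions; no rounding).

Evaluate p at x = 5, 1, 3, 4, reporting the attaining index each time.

p(5) = min(7+0·5=7, 1+1·5=6, 8+2·5=18, 8+3·5=23, 8+4·5=28, 7+5·5=32, 7+6·5=37, 2+7·5=37) = 6 (attained by i=1)
p(1) = min(7+0·1=7, 1+1·1=2, 8+2·1=10, 8+3·1=11, 8+4·1=12, 7+5·1=12, 7+6·1=13, 2+7·1=9) = 2 (attained by i=1)
p(3) = min(7+0·3=7, 1+1·3=4, 8+2·3=14, 8+3·3=17, 8+4·3=20, 7+5·3=22, 7+6·3=25, 2+7·3=23) = 4 (attained by i=1)
p(4) = min(7+0·4=7, 1+1·4=5, 8+2·4=16, 8+3·4=20, 8+4·4=24, 7+5·4=27, 7+6·4=31, 2+7·4=30) = 5 (attained by i=1)
Answer: p(5) = 6; p(1) = 2; p(3) = 4; p(4) = 5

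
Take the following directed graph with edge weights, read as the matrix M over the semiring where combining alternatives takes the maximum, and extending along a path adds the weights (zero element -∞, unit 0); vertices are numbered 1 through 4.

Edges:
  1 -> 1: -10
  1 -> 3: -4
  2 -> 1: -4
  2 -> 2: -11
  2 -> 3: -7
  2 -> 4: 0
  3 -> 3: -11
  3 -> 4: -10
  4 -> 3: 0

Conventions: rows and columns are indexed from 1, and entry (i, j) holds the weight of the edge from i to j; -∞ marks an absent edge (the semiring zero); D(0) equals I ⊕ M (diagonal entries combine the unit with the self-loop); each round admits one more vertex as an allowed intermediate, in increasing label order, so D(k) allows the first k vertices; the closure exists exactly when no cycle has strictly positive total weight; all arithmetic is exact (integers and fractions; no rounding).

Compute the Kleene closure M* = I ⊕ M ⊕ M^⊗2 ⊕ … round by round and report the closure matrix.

D(0):
  [0, -∞, -4, -∞]
  [-4, 0, -7, 0]
  [-∞, -∞, 0, -10]
  [-∞, -∞, 0, 0]
D(1):
  [0, -∞, -4, -∞]
  [-4, 0, -7, 0]
  [-∞, -∞, 0, -10]
  [-∞, -∞, 0, 0]
D(2):
  [0, -∞, -4, -∞]
  [-4, 0, -7, 0]
  [-∞, -∞, 0, -10]
  [-∞, -∞, 0, 0]
D(3):
  [0, -∞, -4, -14]
  [-4, 0, -7, 0]
  [-∞, -∞, 0, -10]
  [-∞, -∞, 0, 0]
D(4):
  [0, -∞, -4, -14]
  [-4, 0, 0, 0]
  [-∞, -∞, 0, -10]
  [-∞, -∞, 0, 0]
Answer: M* = [[0, -∞, -4, -14], [-4, 0, 0, 0], [-∞, -∞, 0, -10], [-∞, -∞, 0, 0]]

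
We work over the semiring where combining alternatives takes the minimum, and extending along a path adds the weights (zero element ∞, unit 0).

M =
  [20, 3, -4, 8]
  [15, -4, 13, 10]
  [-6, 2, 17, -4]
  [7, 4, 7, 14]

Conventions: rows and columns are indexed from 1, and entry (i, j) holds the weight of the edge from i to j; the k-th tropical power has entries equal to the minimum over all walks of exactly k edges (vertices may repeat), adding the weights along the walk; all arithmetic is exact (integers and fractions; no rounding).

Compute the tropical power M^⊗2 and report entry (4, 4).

M^⊗2:
  [-10, -2, 13, -8]
  [7, -8, 9, 6]
  [3, -3, -10, 2]
  [1, 0, 3, 3]
Key observation: the optimum is the walk 4->3->4, with weight 7 + (-4) = 3.
Optimal value attained by: walk 4->3->4.
Answer: (M^⊗2)[4][4] = 3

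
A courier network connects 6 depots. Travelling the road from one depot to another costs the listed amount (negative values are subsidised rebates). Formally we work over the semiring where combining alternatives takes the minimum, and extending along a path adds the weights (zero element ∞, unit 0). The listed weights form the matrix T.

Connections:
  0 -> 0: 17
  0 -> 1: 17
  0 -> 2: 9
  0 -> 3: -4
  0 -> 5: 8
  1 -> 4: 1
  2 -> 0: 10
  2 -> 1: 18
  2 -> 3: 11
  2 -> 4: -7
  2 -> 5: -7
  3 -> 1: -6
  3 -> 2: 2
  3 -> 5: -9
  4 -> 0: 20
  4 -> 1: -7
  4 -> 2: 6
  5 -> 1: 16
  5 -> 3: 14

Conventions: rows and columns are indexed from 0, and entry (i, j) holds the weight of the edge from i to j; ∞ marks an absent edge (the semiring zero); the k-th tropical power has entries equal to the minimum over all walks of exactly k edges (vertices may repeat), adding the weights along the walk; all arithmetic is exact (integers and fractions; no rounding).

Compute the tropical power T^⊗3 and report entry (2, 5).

T^⊗2:
  [19, -10, -2, 13, 2, -13]
  [21, -6, 7, ∞, ∞, ∞]
  [13, -14, -1, 6, 19, 2]
  [12, 7, ∞, 5, -5, -5]
  [16, 24, 29, 16, -6, -1]
  [∞, 8, 16, ∞, 17, 5]
T^⊗3:
  [8, -5, 8, 1, -9, -9]
  [17, 25, 30, 17, -5, 0]
  [9, 0, 8, 9, -13, -8]
  [15, -12, 1, 8, 8, -4]
  [14, -13, 0, 12, 22, 7]
  [26, 10, 23, 19, 9, 9]
Key observation: the optimum is the walk 2->4->2->5, with weight (-7) + 6 + (-7) = -8.
Optimal value attained by: walk 2->4->2->5.
Answer: (T^⊗3)[2][5] = -8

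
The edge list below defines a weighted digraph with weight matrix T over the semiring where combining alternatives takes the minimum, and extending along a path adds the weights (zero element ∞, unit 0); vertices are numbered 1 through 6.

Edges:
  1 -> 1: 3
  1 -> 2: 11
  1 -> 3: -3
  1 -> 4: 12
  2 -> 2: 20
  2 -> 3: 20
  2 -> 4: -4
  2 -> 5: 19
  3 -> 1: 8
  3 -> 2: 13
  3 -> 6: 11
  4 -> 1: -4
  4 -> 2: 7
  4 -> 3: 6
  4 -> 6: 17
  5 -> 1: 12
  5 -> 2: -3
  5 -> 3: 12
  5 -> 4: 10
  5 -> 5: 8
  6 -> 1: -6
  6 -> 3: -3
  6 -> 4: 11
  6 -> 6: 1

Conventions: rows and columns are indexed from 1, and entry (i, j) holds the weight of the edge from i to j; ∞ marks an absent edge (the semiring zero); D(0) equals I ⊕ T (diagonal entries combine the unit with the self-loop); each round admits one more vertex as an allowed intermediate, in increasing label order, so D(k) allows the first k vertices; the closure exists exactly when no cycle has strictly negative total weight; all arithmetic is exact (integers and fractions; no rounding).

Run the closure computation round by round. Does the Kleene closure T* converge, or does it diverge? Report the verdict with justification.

D(0):
  [0, 11, -3, 12, ∞, ∞]
  [∞, 0, 20, -4, 19, ∞]
  [8, 13, 0, ∞, ∞, 11]
  [-4, 7, 6, 0, ∞, 17]
  [12, -3, 12, 10, 0, ∞]
  [-6, ∞, -3, 11, ∞, 0]
D(1):
  [0, 11, -3, 12, ∞, ∞]
  [∞, 0, 20, -4, 19, ∞]
  [8, 13, 0, 20, ∞, 11]
  [-4, 7, -7, 0, ∞, 17]
  [12, -3, 9, 10, 0, ∞]
  [-6, 5, -9, 6, ∞, 0]
D(2):
  [0, 11, -3, 7, 30, ∞]
  [∞, 0, 20, -4, 19, ∞]
  [8, 13, 0, 9, 32, 11]
  [-4, 7, -7, 0, 26, 17]
  [12, -3, 9, -7, 0, ∞]
  [-6, 5, -9, 1, 24, 0]
D(3):
  [0, 10, -3, 6, 29, 8]
  [28, 0, 20, -4, 19, 31]
  [8, 13, 0, 9, 32, 11]
  [-4, 6, -7, 0, 25, 4]
  [12, -3, 9, -7, 0, 20]
  [-6, 4, -9, 0, 23, 0]
D(4):
  [0, 10, -3, 6, 29, 8]
  [-8, 0, -11, -4, 19, 0]
  [5, 13, 0, 9, 32, 11]
  [-4, 6, -7, 0, 25, 4]
  [-11, -3, -14, -7, 0, -3]
  [-6, 4, -9, 0, 23, 0]
D(5):
  [0, 10, -3, 6, 29, 8]
  [-8, 0, -11, -4, 19, 0]
  [5, 13, 0, 9, 32, 11]
  [-4, 6, -7, 0, 25, 4]
  [-11, -3, -14, -7, 0, -3]
  [-6, 4, -9, 0, 23, 0]
D(6):
  [0, 10, -3, 6, 29, 8]
  [-8, 0, -11, -4, 19, 0]
  [5, 13, 0, 9, 32, 11]
  [-4, 6, -7, 0, 25, 4]
  [-11, -3, -14, -7, 0, -3]
  [-6, 4, -9, 0, 23, 0]
Key observation: every diagonal entry stays at the unit through all rounds, so no improving cycle exists.
Answer: CONVERGES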